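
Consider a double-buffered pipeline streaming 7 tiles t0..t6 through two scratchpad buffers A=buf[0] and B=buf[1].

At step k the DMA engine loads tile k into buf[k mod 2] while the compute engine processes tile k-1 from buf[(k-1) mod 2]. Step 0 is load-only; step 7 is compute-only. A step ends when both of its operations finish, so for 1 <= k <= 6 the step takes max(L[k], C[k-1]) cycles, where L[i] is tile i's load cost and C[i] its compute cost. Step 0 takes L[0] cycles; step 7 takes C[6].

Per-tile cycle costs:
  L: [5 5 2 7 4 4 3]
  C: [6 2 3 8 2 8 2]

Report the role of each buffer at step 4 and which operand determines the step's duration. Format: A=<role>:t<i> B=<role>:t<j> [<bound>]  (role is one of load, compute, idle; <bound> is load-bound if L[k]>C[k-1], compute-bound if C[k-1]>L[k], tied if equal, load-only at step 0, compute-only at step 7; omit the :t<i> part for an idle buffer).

step 4: A=load:t4 B=compute:t3 [compute-bound]

  0. 5=5c; end=5; A:t0 B:-
  1. max(5,6)=6c; end=11; A:t0 B:t1
  2. max(2,2)=2c; end=13; A:t2 B:t1
  3. max(7,3)=7c; end=20; A:t2 B:t3
  4. max(4,8)=8c; end=28; A:t4 B:t3
  5. max(4,2)=4c; end=32; A:t4 B:t5
  6. max(3,8)=8c; end=40; A:t6 B:t5
  7. 2=2c; end=42; A:t6 B:t5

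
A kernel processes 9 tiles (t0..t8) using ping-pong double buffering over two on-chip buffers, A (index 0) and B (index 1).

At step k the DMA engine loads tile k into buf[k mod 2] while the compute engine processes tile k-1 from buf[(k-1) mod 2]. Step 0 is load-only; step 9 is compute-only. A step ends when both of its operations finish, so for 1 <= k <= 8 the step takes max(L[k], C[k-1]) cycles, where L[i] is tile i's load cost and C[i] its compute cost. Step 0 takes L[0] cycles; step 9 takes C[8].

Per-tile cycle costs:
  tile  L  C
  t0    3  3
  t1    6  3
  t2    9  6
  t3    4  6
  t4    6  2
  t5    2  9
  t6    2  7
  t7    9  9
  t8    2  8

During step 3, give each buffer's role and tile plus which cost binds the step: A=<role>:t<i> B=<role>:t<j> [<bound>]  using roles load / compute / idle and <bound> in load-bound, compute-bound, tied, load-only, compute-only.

step 3: A=compute:t2 B=load:t3 [compute-bound]

[0] DMA t0→A (3c) ∥ CU idle ⇒ 3c, clock 3
[1] DMA t1→B (6c) ∥ CU A:t0 (3c) ⇒ 6c, clock 9
[2] DMA t2→A (9c) ∥ CU B:t1 (3c) ⇒ 9c, clock 18
[3] DMA t3→B (4c) ∥ CU A:t2 (6c) ⇒ 6c, clock 24
[4] DMA t4→A (6c) ∥ CU B:t3 (6c) ⇒ 6c, clock 30
[5] DMA t5→B (2c) ∥ CU A:t4 (2c) ⇒ 2c, clock 32
[6] DMA t6→A (2c) ∥ CU B:t5 (9c) ⇒ 9c, clock 41
[7] DMA t7→B (9c) ∥ CU A:t6 (7c) ⇒ 9c, clock 50
[8] DMA t8→A (2c) ∥ CU B:t7 (9c) ⇒ 9c, clock 59
[9] DMA idle ∥ CU A:t8 (8c) ⇒ 8c, clock 67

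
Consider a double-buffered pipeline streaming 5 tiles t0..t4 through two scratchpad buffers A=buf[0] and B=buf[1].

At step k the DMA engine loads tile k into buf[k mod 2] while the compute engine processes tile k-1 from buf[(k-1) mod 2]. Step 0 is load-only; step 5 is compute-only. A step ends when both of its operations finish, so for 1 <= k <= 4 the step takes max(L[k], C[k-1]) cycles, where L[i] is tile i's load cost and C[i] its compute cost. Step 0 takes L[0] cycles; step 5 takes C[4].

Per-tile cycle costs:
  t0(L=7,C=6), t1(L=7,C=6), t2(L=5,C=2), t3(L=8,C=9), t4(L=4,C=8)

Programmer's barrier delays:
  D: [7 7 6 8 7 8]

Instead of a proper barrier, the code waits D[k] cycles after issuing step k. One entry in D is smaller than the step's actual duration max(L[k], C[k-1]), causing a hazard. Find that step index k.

hazard at step 4

[0] required=L[0]=7=7 vs D=7 ok
[1] required=max(L[1]=7,C[0]=6)=7 vs D=7 ok
[2] required=max(L[2]=5,C[1]=6)=6 vs D=6 ok
[3] required=max(L[3]=8,C[2]=2)=8 vs D=8 ok
[4] required=max(L[4]=4,C[3]=9)=9 vs D=7 SHORT
[5] required=C[4]=8=8 vs D=8 ok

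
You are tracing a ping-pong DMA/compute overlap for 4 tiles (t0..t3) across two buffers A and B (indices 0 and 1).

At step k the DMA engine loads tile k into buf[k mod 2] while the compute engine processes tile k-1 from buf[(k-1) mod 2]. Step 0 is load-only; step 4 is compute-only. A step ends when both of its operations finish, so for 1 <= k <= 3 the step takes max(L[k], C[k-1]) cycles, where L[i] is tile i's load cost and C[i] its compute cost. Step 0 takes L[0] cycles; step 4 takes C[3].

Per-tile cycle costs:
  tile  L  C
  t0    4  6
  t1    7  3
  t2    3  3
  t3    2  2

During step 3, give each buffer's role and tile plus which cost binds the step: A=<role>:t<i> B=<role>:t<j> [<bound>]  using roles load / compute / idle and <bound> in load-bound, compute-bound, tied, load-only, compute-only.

step 3: A=compute:t2 B=load:t3 [compute-bound]

[0] DMA t0→A (4c) ∥ CU idle ⇒ 4c, clock 4
[1] DMA t1→B (7c) ∥ CU A:t0 (6c) ⇒ 7c, clock 11
[2] DMA t2→A (3c) ∥ CU B:t1 (3c) ⇒ 3c, clock 14
[3] DMA t3→B (2c) ∥ CU A:t2 (3c) ⇒ 3c, clock 17
[4] DMA idle ∥ CU B:t3 (2c) ⇒ 2c, clock 19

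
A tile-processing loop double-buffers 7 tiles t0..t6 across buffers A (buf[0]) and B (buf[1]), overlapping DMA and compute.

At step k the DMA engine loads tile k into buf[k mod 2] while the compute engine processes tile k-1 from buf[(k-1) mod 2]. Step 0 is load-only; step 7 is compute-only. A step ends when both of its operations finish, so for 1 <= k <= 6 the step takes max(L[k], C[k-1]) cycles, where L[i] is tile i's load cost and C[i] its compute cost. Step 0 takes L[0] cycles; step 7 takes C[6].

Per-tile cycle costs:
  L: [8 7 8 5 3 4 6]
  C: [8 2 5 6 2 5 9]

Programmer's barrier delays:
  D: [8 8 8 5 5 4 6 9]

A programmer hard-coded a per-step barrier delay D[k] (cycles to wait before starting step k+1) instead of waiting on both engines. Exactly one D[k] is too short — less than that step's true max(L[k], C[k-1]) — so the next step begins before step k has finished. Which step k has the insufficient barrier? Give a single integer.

step 0: need L[0]=8 = 8; D[0]=8 ok
step 1: need max(L[1]=7,C[0]=8) = 8; D[1]=8 ok
step 2: need max(L[2]=8,C[1]=2) = 8; D[2]=8 ok
step 3: need max(L[3]=5,C[2]=5) = 5; D[3]=5 ok
step 4: need max(L[4]=3,C[3]=6) = 6; D[4]=5 SHORT
step 5: need max(L[5]=4,C[4]=2) = 4; D[5]=4 ok
step 6: need max(L[6]=6,C[5]=5) = 6; D[6]=6 ok
step 7: need C[6]=9 = 9; D[7]=9 ok

hazard at step 4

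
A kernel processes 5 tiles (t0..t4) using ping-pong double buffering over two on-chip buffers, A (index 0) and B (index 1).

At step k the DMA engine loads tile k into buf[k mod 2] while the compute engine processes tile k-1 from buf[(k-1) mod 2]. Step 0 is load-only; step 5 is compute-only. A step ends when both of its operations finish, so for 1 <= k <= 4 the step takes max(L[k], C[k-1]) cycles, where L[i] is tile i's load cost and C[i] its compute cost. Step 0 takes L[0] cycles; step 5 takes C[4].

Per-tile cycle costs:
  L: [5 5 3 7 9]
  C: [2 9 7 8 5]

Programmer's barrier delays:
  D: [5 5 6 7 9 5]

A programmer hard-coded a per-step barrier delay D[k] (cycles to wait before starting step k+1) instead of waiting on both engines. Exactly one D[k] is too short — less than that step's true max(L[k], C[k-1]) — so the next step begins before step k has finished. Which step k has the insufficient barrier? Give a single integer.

step 0: need L[0]=5 = 5; D[0]=5 ok
step 1: need max(L[1]=5,C[0]=2) = 5; D[1]=5 ok
step 2: need max(L[2]=3,C[1]=9) = 9; D[2]=6 SHORT
step 3: need max(L[3]=7,C[2]=7) = 7; D[3]=7 ok
step 4: need max(L[4]=9,C[3]=8) = 9; D[4]=9 ok
step 5: need C[4]=5 = 5; D[5]=5 ok

hazard at step 2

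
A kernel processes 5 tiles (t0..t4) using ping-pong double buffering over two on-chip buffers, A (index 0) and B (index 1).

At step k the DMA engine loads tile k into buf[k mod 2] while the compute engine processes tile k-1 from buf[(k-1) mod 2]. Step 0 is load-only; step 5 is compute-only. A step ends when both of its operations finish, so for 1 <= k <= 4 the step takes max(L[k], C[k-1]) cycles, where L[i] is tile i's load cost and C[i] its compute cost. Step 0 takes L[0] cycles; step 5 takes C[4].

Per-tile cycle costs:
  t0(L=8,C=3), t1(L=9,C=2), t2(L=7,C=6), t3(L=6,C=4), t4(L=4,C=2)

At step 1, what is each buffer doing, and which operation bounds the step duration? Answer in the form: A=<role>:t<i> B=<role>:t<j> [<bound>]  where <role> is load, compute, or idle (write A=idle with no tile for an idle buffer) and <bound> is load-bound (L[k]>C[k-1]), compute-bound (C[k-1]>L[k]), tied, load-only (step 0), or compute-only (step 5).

step 1: A=compute:t0 B=load:t1 [load-bound]

[0] DMA t0→A (8c) ∥ CU idle ⇒ 8c, clock 8
[1] DMA t1→B (9c) ∥ CU A:t0 (3c) ⇒ 9c, clock 17
[2] DMA t2→A (7c) ∥ CU B:t1 (2c) ⇒ 7c, clock 24
[3] DMA t3→B (6c) ∥ CU A:t2 (6c) ⇒ 6c, clock 30
[4] DMA t4→A (4c) ∥ CU B:t3 (4c) ⇒ 4c, clock 34
[5] DMA idle ∥ CU A:t4 (2c) ⇒ 2c, clock 36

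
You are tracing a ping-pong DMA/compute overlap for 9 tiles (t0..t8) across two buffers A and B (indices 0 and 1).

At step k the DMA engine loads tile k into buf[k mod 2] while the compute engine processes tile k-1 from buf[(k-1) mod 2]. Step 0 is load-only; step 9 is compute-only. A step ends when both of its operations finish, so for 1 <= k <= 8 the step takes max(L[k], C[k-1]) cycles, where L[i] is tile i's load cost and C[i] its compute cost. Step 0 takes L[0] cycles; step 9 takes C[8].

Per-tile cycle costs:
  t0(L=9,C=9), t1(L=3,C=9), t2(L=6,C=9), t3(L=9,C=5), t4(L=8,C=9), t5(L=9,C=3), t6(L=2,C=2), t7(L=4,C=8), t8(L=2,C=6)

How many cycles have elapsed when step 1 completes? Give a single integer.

end_cycle[1] = 18

[0] DMA t0→A (9c) ∥ CU idle ⇒ 9c, clock 9
[1] DMA t1→B (3c) ∥ CU A:t0 (9c) ⇒ 9c, clock 18
[2] DMA t2→A (6c) ∥ CU B:t1 (9c) ⇒ 9c, clock 27
[3] DMA t3→B (9c) ∥ CU A:t2 (9c) ⇒ 9c, clock 36
[4] DMA t4→A (8c) ∥ CU B:t3 (5c) ⇒ 8c, clock 44
[5] DMA t5→B (9c) ∥ CU A:t4 (9c) ⇒ 9c, clock 53
[6] DMA t6→A (2c) ∥ CU B:t5 (3c) ⇒ 3c, clock 56
[7] DMA t7→B (4c) ∥ CU A:t6 (2c) ⇒ 4c, clock 60
[8] DMA t8→A (2c) ∥ CU B:t7 (8c) ⇒ 8c, clock 68
[9] DMA idle ∥ CU A:t8 (6c) ⇒ 6c, clock 74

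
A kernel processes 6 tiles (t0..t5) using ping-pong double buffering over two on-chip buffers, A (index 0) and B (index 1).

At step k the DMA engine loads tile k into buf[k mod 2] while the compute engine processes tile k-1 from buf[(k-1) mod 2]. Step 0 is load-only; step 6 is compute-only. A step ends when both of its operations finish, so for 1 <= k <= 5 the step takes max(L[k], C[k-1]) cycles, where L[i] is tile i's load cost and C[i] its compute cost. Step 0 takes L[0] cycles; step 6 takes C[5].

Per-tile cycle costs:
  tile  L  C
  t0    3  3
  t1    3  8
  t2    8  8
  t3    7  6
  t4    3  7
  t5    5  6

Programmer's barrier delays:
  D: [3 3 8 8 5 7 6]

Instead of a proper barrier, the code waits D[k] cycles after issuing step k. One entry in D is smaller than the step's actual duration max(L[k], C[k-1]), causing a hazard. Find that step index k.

k=0 barrier L[0]=3→3c, D[0]=3 ok
k=1 barrier max(L[1]=3,C[0]=3)→3c, D[1]=3 ok
k=2 barrier max(L[2]=8,C[1]=8)→8c, D[2]=8 ok
k=3 barrier max(L[3]=7,C[2]=8)→8c, D[3]=8 ok
k=4 barrier max(L[4]=3,C[3]=6)→6c, D[4]=5 SHORT
k=5 barrier max(L[5]=5,C[4]=7)→7c, D[5]=7 ok
k=6 barrier C[5]=6→6c, D[6]=6 ok

hazard at step 4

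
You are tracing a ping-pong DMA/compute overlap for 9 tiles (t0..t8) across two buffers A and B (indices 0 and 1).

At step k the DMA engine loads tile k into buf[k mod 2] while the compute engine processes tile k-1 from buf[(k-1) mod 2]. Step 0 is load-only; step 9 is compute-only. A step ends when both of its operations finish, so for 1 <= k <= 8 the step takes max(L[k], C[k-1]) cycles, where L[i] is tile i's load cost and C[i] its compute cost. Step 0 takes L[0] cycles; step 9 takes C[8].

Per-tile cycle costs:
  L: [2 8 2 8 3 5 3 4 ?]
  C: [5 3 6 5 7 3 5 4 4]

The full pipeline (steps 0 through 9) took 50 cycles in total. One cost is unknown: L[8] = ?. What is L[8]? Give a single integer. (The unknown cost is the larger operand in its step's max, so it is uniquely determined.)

step 0: dur = L[0]=2 = 2
step 1: dur = max(L[1]=8, C[0]=5) = 8
step 2: dur = max(L[2]=2, C[1]=3) = 3
step 3: dur = max(L[3]=8, C[2]=6) = 8
step 4: dur = max(L[4]=3, C[3]=5) = 5
step 5: dur = max(L[5]=5, C[4]=7) = 7
step 6: dur = max(L[6]=3, C[5]=3) = 3
step 7: dur = max(L[7]=4, C[6]=5) = 5
step 8: dur = max(L[8]=?, C[7]=4) = L[8]  (unknown; binding)
step 9: dur = C[8]=4 = 4
sum of known step durations = 45
dur[8] = total - known = 50 - 45 = 5
L[8] is the binding max in step 8, so L[8] = dur[8] = 5

L[8] = 5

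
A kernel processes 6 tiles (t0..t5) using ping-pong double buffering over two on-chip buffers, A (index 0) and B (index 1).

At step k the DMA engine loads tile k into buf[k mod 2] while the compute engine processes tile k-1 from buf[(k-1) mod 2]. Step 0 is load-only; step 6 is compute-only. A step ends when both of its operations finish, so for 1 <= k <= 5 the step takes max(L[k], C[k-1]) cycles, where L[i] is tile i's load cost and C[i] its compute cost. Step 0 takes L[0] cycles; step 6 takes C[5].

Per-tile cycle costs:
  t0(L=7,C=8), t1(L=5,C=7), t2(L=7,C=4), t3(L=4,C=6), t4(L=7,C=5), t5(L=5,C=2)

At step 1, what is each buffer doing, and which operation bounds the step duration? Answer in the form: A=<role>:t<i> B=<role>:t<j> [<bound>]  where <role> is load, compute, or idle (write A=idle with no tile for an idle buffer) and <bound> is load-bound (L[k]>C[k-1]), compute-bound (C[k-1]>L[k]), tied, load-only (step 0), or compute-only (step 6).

[0] DMA t0→A (7c) ∥ CU idle ⇒ 7c, clock 7
[1] DMA t1→B (5c) ∥ CU A:t0 (8c) ⇒ 8c, clock 15
[2] DMA t2→A (7c) ∥ CU B:t1 (7c) ⇒ 7c, clock 22
[3] DMA t3→B (4c) ∥ CU A:t2 (4c) ⇒ 4c, clock 26
[4] DMA t4→A (7c) ∥ CU B:t3 (6c) ⇒ 7c, clock 33
[5] DMA t5→B (5c) ∥ CU A:t4 (5c) ⇒ 5c, clock 38
[6] DMA idle ∥ CU B:t5 (2c) ⇒ 2c, clock 40

step 1: A=compute:t0 B=load:t1 [compute-bound]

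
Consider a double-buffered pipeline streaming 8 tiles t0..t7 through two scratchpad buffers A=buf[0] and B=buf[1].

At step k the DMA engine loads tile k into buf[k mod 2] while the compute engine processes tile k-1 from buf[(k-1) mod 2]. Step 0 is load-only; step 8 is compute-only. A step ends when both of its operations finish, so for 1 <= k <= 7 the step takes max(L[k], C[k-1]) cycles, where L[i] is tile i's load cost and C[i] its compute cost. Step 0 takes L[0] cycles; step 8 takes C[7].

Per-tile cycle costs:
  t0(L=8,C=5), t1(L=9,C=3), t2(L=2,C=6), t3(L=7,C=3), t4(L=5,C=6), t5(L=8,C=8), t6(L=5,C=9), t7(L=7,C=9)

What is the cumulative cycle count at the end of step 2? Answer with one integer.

[0] DMA t0→A (8c) ∥ CU idle ⇒ 8c, clock 8
[1] DMA t1→B (9c) ∥ CU A:t0 (5c) ⇒ 9c, clock 17
[2] DMA t2→A (2c) ∥ CU B:t1 (3c) ⇒ 3c, clock 20
[3] DMA t3→B (7c) ∥ CU A:t2 (6c) ⇒ 7c, clock 27
[4] DMA t4→A (5c) ∥ CU B:t3 (3c) ⇒ 5c, clock 32
[5] DMA t5→B (8c) ∥ CU A:t4 (6c) ⇒ 8c, clock 40
[6] DMA t6→A (5c) ∥ CU B:t5 (8c) ⇒ 8c, clock 48
[7] DMA t7→B (7c) ∥ CU A:t6 (9c) ⇒ 9c, clock 57
[8] DMA idle ∥ CU B:t7 (9c) ⇒ 9c, clock 66

end_cycle[2] = 20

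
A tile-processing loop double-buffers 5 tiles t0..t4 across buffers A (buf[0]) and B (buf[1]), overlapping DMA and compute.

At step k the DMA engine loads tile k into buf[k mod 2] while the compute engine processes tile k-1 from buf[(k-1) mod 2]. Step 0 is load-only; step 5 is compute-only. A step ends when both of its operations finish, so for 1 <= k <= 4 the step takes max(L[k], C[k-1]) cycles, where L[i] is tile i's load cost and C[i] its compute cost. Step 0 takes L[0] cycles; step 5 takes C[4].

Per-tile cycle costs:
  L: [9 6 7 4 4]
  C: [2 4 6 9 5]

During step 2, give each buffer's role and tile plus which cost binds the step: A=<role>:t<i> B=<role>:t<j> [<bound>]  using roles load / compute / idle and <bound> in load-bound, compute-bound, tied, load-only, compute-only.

step 2: A=load:t2 B=compute:t1 [load-bound]

step 0: L[0]=9 → dur=9, Σ=9 | A=load:t0 B=idle [load-only]
step 1: L[1]=6 C[0]=2 → dur=6, Σ=15 | A=compute:t0 B=load:t1 [load-bound]
step 2: L[2]=7 C[1]=4 → dur=7, Σ=22 | A=load:t2 B=compute:t1 [load-bound]
step 3: L[3]=4 C[2]=6 → dur=6, Σ=28 | A=compute:t2 B=load:t3 [compute-bound]
step 4: L[4]=4 C[3]=9 → dur=9, Σ=37 | A=load:t4 B=compute:t3 [compute-bound]
step 5: C[4]=5 → dur=5, Σ=42 | A=compute:t4 B=idle [compute-only]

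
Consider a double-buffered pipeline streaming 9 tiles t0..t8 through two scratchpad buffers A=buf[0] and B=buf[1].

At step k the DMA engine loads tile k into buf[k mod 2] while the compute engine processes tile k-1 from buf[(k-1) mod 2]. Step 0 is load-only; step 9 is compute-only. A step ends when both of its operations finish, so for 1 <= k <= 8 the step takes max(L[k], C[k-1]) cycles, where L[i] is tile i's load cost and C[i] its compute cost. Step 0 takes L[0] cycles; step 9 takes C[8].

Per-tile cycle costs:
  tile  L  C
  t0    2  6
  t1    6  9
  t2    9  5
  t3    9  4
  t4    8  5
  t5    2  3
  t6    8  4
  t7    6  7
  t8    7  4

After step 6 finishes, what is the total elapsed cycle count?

end_cycle[6] = 47

k=0 load=t0/2c comp=- wait=2 total=2
k=1 load=t1/6c comp=t0/6c wait=6 total=8
k=2 load=t2/9c comp=t1/9c wait=9 total=17
k=3 load=t3/9c comp=t2/5c wait=9 total=26
k=4 load=t4/8c comp=t3/4c wait=8 total=34
k=5 load=t5/2c comp=t4/5c wait=5 total=39
k=6 load=t6/8c comp=t5/3c wait=8 total=47
k=7 load=t7/6c comp=t6/4c wait=6 total=53
k=8 load=t8/7c comp=t7/7c wait=7 total=60
k=9 load=- comp=t8/4c wait=4 total=64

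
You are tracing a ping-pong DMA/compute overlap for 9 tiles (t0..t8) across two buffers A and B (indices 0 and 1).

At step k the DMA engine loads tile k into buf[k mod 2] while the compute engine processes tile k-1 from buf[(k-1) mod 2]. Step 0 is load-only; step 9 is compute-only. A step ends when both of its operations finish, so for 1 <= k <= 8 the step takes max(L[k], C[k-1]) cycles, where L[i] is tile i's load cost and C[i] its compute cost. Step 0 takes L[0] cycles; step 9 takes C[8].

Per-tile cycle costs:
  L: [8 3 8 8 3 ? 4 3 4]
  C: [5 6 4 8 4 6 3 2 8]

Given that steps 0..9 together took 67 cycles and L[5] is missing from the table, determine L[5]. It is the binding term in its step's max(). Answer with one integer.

step 0: dur = L[0]=8 = 8
step 1: dur = max(L[1]=3, C[0]=5) = 5
step 2: dur = max(L[2]=8, C[1]=6) = 8
step 3: dur = max(L[3]=8, C[2]=4) = 8
step 4: dur = max(L[4]=3, C[3]=8) = 8
step 5: dur = max(L[5]=?, C[4]=4) = L[5]  (unknown; binding)
step 6: dur = max(L[6]=4, C[5]=6) = 6
step 7: dur = max(L[7]=3, C[6]=3) = 3
step 8: dur = max(L[8]=4, C[7]=2) = 4
step 9: dur = C[8]=8 = 8
sum of known step durations = 58
dur[5] = total - known = 67 - 58 = 9
L[5] is the binding max in step 5, so L[5] = dur[5] = 9

L[5] = 9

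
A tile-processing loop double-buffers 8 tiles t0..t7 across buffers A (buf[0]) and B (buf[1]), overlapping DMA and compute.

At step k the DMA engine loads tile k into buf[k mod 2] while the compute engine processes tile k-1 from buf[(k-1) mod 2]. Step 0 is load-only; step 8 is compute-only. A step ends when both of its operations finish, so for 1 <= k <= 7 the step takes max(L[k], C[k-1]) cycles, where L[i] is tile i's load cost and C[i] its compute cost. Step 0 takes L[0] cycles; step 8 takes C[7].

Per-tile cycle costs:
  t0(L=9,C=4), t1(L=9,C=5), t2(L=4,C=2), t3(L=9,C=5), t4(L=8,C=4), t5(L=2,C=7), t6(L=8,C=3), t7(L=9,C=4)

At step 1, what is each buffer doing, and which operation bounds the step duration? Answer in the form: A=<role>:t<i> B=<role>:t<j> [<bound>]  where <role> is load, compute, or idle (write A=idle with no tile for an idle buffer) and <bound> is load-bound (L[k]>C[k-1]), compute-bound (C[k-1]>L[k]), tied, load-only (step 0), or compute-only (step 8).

k=0 load=t0/9c comp=- wait=9 total=9
k=1 load=t1/9c comp=t0/4c wait=9 total=18
k=2 load=t2/4c comp=t1/5c wait=5 total=23
k=3 load=t3/9c comp=t2/2c wait=9 total=32
k=4 load=t4/8c comp=t3/5c wait=8 total=40
k=5 load=t5/2c comp=t4/4c wait=4 total=44
k=6 load=t6/8c comp=t5/7c wait=8 total=52
k=7 load=t7/9c comp=t6/3c wait=9 total=61
k=8 load=- comp=t7/4c wait=4 total=65

step 1: A=compute:t0 B=load:t1 [load-bound]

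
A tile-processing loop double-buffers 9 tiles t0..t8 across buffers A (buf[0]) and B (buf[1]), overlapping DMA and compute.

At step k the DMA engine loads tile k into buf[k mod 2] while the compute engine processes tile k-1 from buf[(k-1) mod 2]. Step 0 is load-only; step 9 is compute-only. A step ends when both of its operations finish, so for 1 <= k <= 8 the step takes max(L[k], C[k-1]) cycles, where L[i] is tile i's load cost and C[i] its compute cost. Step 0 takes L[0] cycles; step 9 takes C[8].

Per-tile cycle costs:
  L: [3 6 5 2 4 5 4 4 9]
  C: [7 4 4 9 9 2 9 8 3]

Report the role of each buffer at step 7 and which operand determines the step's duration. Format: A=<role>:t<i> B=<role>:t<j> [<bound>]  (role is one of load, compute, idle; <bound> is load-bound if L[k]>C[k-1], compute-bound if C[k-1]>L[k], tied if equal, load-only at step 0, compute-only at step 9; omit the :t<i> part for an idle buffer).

  0. 3=3c; end=3; A:t0 B:-
  1. max(6,7)=7c; end=10; A:t0 B:t1
  2. max(5,4)=5c; end=15; A:t2 B:t1
  3. max(2,4)=4c; end=19; A:t2 B:t3
  4. max(4,9)=9c; end=28; A:t4 B:t3
  5. max(5,9)=9c; end=37; A:t4 B:t5
  6. max(4,2)=4c; end=41; A:t6 B:t5
  7. max(4,9)=9c; end=50; A:t6 B:t7
  8. max(9,8)=9c; end=59; A:t8 B:t7
  9. 3=3c; end=62; A:t8 B:t7

step 7: A=compute:t6 B=load:t7 [compute-bound]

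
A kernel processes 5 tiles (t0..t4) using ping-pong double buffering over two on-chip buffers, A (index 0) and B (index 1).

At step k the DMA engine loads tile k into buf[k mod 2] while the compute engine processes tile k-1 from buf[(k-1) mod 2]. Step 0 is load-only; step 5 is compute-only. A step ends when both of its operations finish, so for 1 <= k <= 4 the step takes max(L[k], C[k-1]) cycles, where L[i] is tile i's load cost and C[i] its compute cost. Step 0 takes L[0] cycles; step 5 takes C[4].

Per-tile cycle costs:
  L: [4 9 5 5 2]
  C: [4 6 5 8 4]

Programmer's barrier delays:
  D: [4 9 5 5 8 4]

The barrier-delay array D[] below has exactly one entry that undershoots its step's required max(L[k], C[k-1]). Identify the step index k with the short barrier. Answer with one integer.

[0] required=L[0]=4=4 vs D=4 ok
[1] required=max(L[1]=9,C[0]=4)=9 vs D=9 ok
[2] required=max(L[2]=5,C[1]=6)=6 vs D=5 SHORT
[3] required=max(L[3]=5,C[2]=5)=5 vs D=5 ok
[4] required=max(L[4]=2,C[3]=8)=8 vs D=8 ok
[5] required=C[4]=4=4 vs D=4 ok

hazard at step 2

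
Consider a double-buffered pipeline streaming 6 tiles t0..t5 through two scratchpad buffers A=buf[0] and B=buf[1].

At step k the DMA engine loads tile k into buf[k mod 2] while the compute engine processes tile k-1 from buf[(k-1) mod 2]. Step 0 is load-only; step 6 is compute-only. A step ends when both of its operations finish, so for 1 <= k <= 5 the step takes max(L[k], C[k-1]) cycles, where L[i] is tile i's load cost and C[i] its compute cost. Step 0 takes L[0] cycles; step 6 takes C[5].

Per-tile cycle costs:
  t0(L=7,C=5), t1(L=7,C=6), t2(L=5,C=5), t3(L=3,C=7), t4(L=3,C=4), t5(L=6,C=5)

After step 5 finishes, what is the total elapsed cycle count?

end_cycle[5] = 38

  0. 7=7c; end=7; A:t0 B:-
  1. max(7,5)=7c; end=14; A:t0 B:t1
  2. max(5,6)=6c; end=20; A:t2 B:t1
  3. max(3,5)=5c; end=25; A:t2 B:t3
  4. max(3,7)=7c; end=32; A:t4 B:t3
  5. max(6,4)=6c; end=38; A:t4 B:t5
  6. 5=5c; end=43; A:t4 B:t5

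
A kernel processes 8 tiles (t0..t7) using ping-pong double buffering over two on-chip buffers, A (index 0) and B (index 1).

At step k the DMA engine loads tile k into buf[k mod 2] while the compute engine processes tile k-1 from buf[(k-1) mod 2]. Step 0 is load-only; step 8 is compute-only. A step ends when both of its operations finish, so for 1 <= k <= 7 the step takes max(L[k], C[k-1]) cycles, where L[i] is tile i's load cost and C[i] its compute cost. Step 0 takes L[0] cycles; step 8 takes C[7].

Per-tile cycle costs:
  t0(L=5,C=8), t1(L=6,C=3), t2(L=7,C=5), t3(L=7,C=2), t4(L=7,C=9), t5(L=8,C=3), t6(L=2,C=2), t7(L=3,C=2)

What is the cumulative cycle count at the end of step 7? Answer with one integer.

end_cycle[7] = 49

  0. 5=5c; end=5; A:t0 B:-
  1. max(6,8)=8c; end=13; A:t0 B:t1
  2. max(7,3)=7c; end=20; A:t2 B:t1
  3. max(7,5)=7c; end=27; A:t2 B:t3
  4. max(7,2)=7c; end=34; A:t4 B:t3
  5. max(8,9)=9c; end=43; A:t4 B:t5
  6. max(2,3)=3c; end=46; A:t6 B:t5
  7. max(3,2)=3c; end=49; A:t6 B:t7
  8. 2=2c; end=51; A:t6 B:t7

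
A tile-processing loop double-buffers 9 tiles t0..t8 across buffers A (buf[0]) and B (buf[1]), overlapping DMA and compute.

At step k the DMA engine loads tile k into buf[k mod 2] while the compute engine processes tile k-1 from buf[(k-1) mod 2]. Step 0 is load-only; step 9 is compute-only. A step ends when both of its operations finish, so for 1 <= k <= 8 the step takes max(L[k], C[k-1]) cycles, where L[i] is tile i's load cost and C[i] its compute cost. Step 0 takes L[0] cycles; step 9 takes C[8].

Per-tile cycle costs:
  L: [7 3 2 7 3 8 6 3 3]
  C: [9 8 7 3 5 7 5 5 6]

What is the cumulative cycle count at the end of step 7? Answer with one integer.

  0. 7=7c; end=7; A:t0 B:-
  1. max(3,9)=9c; end=16; A:t0 B:t1
  2. max(2,8)=8c; end=24; A:t2 B:t1
  3. max(7,7)=7c; end=31; A:t2 B:t3
  4. max(3,3)=3c; end=34; A:t4 B:t3
  5. max(8,5)=8c; end=42; A:t4 B:t5
  6. max(6,7)=7c; end=49; A:t6 B:t5
  7. max(3,5)=5c; end=54; A:t6 B:t7
  8. max(3,5)=5c; end=59; A:t8 B:t7
  9. 6=6c; end=65; A:t8 B:t7

end_cycle[7] = 54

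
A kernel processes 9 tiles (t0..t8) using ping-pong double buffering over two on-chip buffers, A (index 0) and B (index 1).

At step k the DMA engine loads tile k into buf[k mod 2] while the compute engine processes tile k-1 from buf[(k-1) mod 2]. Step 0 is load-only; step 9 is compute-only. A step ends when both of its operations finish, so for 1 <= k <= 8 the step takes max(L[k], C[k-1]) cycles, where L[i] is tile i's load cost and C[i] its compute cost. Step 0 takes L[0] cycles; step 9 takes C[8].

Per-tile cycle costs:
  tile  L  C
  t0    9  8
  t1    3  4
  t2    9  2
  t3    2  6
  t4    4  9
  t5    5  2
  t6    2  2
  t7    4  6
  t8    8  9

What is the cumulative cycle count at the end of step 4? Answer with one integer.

step 0: L[0]=9 → dur=9, Σ=9 | A=load:t0 B=idle [load-only]
step 1: L[1]=3 C[0]=8 → dur=8, Σ=17 | A=compute:t0 B=load:t1 [compute-bound]
step 2: L[2]=9 C[1]=4 → dur=9, Σ=26 | A=load:t2 B=compute:t1 [load-bound]
step 3: L[3]=2 C[2]=2 → dur=2, Σ=28 | A=compute:t2 B=load:t3 [tied]
step 4: L[4]=4 C[3]=6 → dur=6, Σ=34 | A=load:t4 B=compute:t3 [compute-bound]
step 5: L[5]=5 C[4]=9 → dur=9, Σ=43 | A=compute:t4 B=load:t5 [compute-bound]
step 6: L[6]=2 C[5]=2 → dur=2, Σ=45 | A=load:t6 B=compute:t5 [tied]
step 7: L[7]=4 C[6]=2 → dur=4, Σ=49 | A=compute:t6 B=load:t7 [load-bound]
step 8: L[8]=8 C[7]=6 → dur=8, Σ=57 | A=load:t8 B=compute:t7 [load-bound]
step 9: C[8]=9 → dur=9, Σ=66 | A=compute:t8 B=idle [compute-only]

end_cycle[4] = 34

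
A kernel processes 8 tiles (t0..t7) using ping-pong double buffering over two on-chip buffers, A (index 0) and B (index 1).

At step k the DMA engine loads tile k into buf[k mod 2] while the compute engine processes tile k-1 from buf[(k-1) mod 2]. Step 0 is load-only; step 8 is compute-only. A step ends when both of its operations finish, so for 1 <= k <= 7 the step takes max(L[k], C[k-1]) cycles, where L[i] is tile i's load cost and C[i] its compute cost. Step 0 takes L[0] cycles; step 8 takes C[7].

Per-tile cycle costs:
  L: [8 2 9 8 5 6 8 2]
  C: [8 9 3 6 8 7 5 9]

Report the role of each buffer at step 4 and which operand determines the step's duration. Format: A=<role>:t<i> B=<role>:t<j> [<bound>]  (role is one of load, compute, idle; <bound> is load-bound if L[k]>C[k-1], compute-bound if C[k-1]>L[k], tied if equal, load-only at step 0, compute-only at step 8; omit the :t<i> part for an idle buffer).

step 4: A=load:t4 B=compute:t3 [compute-bound]

step 0: L[0]=8 → dur=8, Σ=8 | A=load:t0 B=idle [load-only]
step 1: L[1]=2 C[0]=8 → dur=8, Σ=16 | A=compute:t0 B=load:t1 [compute-bound]
step 2: L[2]=9 C[1]=9 → dur=9, Σ=25 | A=load:t2 B=compute:t1 [tied]
step 3: L[3]=8 C[2]=3 → dur=8, Σ=33 | A=compute:t2 B=load:t3 [load-bound]
step 4: L[4]=5 C[3]=6 → dur=6, Σ=39 | A=load:t4 B=compute:t3 [compute-bound]
step 5: L[5]=6 C[4]=8 → dur=8, Σ=47 | A=compute:t4 B=load:t5 [compute-bound]
step 6: L[6]=8 C[5]=7 → dur=8, Σ=55 | A=load:t6 B=compute:t5 [load-bound]
step 7: L[7]=2 C[6]=5 → dur=5, Σ=60 | A=compute:t6 B=load:t7 [compute-bound]
step 8: C[7]=9 → dur=9, Σ=69 | A=idle B=compute:t7 [compute-only]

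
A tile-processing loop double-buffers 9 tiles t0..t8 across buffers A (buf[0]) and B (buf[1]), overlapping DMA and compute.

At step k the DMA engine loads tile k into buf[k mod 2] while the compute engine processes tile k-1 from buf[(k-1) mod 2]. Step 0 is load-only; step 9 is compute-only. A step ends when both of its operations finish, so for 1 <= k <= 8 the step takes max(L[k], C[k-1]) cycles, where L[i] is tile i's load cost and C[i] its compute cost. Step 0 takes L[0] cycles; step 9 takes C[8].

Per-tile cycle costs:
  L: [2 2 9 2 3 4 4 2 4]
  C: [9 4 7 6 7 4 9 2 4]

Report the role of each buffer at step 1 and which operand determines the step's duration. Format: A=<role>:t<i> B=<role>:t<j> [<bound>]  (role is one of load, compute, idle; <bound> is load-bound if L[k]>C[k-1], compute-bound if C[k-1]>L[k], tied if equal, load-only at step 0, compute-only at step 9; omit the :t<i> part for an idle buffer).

step 1: A=compute:t0 B=load:t1 [compute-bound]

[0] DMA t0→A (2c) ∥ CU idle ⇒ 2c, clock 2
[1] DMA t1→B (2c) ∥ CU A:t0 (9c) ⇒ 9c, clock 11
[2] DMA t2→A (9c) ∥ CU B:t1 (4c) ⇒ 9c, clock 20
[3] DMA t3→B (2c) ∥ CU A:t2 (7c) ⇒ 7c, clock 27
[4] DMA t4→A (3c) ∥ CU B:t3 (6c) ⇒ 6c, clock 33
[5] DMA t5→B (4c) ∥ CU A:t4 (7c) ⇒ 7c, clock 40
[6] DMA t6→A (4c) ∥ CU B:t5 (4c) ⇒ 4c, clock 44
[7] DMA t7→B (2c) ∥ CU A:t6 (9c) ⇒ 9c, clock 53
[8] DMA t8→A (4c) ∥ CU B:t7 (2c) ⇒ 4c, clock 57
[9] DMA idle ∥ CU A:t8 (4c) ⇒ 4c, clock 61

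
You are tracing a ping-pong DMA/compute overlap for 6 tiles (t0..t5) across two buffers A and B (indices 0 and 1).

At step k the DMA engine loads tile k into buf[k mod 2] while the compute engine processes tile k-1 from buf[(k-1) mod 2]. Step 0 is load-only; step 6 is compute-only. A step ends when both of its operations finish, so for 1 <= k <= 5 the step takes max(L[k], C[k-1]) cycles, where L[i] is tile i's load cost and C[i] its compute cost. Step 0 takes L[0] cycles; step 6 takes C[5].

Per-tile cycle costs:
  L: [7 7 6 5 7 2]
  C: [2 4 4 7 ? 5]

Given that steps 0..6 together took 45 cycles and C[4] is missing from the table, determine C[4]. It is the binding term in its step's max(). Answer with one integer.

C[4] = 8

step 0 = dur = L[0]=7 = 7
step 1 = dur = max(L[1]=7, C[0]=2) = 7
step 2 = dur = max(L[2]=6, C[1]=4) = 6
step 3 = dur = max(L[3]=5, C[2]=4) = 5
step 4 = dur = max(L[4]=7, C[3]=7) = 7
step 5 = dur = max(L[5]=2, C[4]=?) = C[4]  (unknown; binding)
step 6 = dur = C[5]=5 = 5
sum of known step durations = 37
dur[5] = total - known = 45 - 37 = 8
C[4] is the binding max in step 5, so C[4] = dur[5] = 8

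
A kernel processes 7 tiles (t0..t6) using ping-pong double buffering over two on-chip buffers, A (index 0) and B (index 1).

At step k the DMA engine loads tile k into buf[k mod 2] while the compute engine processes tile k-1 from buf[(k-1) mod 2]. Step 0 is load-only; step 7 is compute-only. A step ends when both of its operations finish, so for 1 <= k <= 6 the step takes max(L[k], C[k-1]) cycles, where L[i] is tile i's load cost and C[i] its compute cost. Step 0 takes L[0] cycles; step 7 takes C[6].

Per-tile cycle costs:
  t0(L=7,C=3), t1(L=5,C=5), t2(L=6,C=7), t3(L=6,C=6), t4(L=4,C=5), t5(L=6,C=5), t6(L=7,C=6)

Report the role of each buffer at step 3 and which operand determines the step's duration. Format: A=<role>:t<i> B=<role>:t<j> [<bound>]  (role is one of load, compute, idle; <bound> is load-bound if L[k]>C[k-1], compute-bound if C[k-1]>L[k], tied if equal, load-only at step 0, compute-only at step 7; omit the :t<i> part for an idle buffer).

step 3: A=compute:t2 B=load:t3 [compute-bound]

step 0: L[0]=7 → dur=7, Σ=7 | A=load:t0 B=idle [load-only]
step 1: L[1]=5 C[0]=3 → dur=5, Σ=12 | A=compute:t0 B=load:t1 [load-bound]
step 2: L[2]=6 C[1]=5 → dur=6, Σ=18 | A=load:t2 B=compute:t1 [load-bound]
step 3: L[3]=6 C[2]=7 → dur=7, Σ=25 | A=compute:t2 B=load:t3 [compute-bound]
step 4: L[4]=4 C[3]=6 → dur=6, Σ=31 | A=load:t4 B=compute:t3 [compute-bound]
step 5: L[5]=6 C[4]=5 → dur=6, Σ=37 | A=compute:t4 B=load:t5 [load-bound]
step 6: L[6]=7 C[5]=5 → dur=7, Σ=44 | A=load:t6 B=compute:t5 [load-bound]
step 7: C[6]=6 → dur=6, Σ=50 | A=compute:t6 B=idle [compute-only]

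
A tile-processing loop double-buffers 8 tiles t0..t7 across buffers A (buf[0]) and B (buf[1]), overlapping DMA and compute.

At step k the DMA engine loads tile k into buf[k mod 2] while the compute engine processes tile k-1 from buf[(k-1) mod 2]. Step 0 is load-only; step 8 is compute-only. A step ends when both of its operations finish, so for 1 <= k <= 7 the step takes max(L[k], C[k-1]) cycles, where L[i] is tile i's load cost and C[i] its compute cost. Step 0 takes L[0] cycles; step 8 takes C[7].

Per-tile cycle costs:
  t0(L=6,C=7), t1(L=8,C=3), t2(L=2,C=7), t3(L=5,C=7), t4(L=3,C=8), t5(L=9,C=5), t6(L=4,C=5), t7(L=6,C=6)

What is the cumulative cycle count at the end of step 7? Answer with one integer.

end_cycle[7] = 51

k=0 load=t0/6c comp=- wait=6 total=6
k=1 load=t1/8c comp=t0/7c wait=8 total=14
k=2 load=t2/2c comp=t1/3c wait=3 total=17
k=3 load=t3/5c comp=t2/7c wait=7 total=24
k=4 load=t4/3c comp=t3/7c wait=7 total=31
k=5 load=t5/9c comp=t4/8c wait=9 total=40
k=6 load=t6/4c comp=t5/5c wait=5 total=45
k=7 load=t7/6c comp=t6/5c wait=6 total=51
k=8 load=- comp=t7/6c wait=6 total=57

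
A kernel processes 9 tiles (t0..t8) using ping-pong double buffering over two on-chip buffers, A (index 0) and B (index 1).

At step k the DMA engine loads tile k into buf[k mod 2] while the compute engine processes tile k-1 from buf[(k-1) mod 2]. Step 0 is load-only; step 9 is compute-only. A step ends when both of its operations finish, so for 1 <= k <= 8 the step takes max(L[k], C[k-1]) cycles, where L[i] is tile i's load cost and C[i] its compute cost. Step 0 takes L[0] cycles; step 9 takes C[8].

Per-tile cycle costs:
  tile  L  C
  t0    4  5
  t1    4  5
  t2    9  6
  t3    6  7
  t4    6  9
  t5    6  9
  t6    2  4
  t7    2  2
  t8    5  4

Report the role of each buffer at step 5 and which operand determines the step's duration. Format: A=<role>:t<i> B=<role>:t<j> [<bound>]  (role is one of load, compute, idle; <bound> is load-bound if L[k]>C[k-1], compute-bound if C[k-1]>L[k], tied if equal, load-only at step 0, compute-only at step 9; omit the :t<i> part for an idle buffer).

[0] DMA t0→A (4c) ∥ CU idle ⇒ 4c, clock 4
[1] DMA t1→B (4c) ∥ CU A:t0 (5c) ⇒ 5c, clock 9
[2] DMA t2→A (9c) ∥ CU B:t1 (5c) ⇒ 9c, clock 18
[3] DMA t3→B (6c) ∥ CU A:t2 (6c) ⇒ 6c, clock 24
[4] DMA t4→A (6c) ∥ CU B:t3 (7c) ⇒ 7c, clock 31
[5] DMA t5→B (6c) ∥ CU A:t4 (9c) ⇒ 9c, clock 40
[6] DMA t6→A (2c) ∥ CU B:t5 (9c) ⇒ 9c, clock 49
[7] DMA t7→B (2c) ∥ CU A:t6 (4c) ⇒ 4c, clock 53
[8] DMA t8→A (5c) ∥ CU B:t7 (2c) ⇒ 5c, clock 58
[9] DMA idle ∥ CU A:t8 (4c) ⇒ 4c, clock 62

step 5: A=compute:t4 B=load:t5 [compute-bound]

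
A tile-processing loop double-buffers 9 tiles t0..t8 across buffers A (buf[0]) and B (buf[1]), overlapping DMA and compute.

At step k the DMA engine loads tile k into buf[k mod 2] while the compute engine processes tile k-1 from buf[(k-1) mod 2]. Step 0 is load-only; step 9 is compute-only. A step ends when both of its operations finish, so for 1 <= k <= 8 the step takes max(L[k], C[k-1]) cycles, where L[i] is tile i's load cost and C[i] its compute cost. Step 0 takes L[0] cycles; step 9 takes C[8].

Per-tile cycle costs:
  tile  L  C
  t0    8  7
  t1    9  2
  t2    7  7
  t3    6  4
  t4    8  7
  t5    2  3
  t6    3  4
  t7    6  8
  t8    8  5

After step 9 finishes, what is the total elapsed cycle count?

end_cycle[9] = 68

k=0 load=t0/8c comp=- wait=8 total=8
k=1 load=t1/9c comp=t0/7c wait=9 total=17
k=2 load=t2/7c comp=t1/2c wait=7 total=24
k=3 load=t3/6c comp=t2/7c wait=7 total=31
k=4 load=t4/8c comp=t3/4c wait=8 total=39
k=5 load=t5/2c comp=t4/7c wait=7 total=46
k=6 load=t6/3c comp=t5/3c wait=3 total=49
k=7 load=t7/6c comp=t6/4c wait=6 total=55
k=8 load=t8/8c comp=t7/8c wait=8 total=63
k=9 load=- comp=t8/5c wait=5 total=68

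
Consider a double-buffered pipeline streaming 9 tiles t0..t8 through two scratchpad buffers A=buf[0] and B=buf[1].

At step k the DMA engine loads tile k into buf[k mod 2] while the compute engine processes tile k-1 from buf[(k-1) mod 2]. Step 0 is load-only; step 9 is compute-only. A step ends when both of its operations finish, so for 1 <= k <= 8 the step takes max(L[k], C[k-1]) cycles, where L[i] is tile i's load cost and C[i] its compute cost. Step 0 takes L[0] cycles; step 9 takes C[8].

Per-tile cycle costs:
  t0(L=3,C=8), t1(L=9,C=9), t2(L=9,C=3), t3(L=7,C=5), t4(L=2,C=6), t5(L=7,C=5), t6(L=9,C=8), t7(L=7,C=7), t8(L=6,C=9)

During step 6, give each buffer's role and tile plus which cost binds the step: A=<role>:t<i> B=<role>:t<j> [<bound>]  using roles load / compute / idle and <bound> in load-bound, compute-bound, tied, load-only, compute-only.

[0] DMA t0→A (3c) ∥ CU idle ⇒ 3c, clock 3
[1] DMA t1→B (9c) ∥ CU A:t0 (8c) ⇒ 9c, clock 12
[2] DMA t2→A (9c) ∥ CU B:t1 (9c) ⇒ 9c, clock 21
[3] DMA t3→B (7c) ∥ CU A:t2 (3c) ⇒ 7c, clock 28
[4] DMA t4→A (2c) ∥ CU B:t3 (5c) ⇒ 5c, clock 33
[5] DMA t5→B (7c) ∥ CU A:t4 (6c) ⇒ 7c, clock 40
[6] DMA t6→A (9c) ∥ CU B:t5 (5c) ⇒ 9c, clock 49
[7] DMA t7→B (7c) ∥ CU A:t6 (8c) ⇒ 8c, clock 57
[8] DMA t8→A (6c) ∥ CU B:t7 (7c) ⇒ 7c, clock 64
[9] DMA idle ∥ CU A:t8 (9c) ⇒ 9c, clock 73

step 6: A=load:t6 B=compute:t5 [load-bound]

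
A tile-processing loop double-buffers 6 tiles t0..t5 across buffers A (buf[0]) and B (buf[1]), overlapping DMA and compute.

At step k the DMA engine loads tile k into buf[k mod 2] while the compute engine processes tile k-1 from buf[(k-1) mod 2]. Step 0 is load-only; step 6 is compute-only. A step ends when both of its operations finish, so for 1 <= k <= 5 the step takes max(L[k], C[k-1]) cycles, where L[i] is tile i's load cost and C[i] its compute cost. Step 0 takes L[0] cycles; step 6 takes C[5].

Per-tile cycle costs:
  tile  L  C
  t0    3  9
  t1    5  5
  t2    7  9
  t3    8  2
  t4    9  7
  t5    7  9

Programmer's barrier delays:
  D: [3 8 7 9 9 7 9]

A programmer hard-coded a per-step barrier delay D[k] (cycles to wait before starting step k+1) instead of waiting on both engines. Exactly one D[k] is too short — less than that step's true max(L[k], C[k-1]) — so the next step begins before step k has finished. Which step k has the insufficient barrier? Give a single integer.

hazard at step 1

step 0: need L[0]=3 = 3; D[0]=3 ok
step 1: need max(L[1]=5,C[0]=9) = 9; D[1]=8 SHORT
step 2: need max(L[2]=7,C[1]=5) = 7; D[2]=7 ok
step 3: need max(L[3]=8,C[2]=9) = 9; D[3]=9 ok
step 4: need max(L[4]=9,C[3]=2) = 9; D[4]=9 ok
step 5: need max(L[5]=7,C[4]=7) = 7; D[5]=7 ok
step 6: need C[5]=9 = 9; D[6]=9 ok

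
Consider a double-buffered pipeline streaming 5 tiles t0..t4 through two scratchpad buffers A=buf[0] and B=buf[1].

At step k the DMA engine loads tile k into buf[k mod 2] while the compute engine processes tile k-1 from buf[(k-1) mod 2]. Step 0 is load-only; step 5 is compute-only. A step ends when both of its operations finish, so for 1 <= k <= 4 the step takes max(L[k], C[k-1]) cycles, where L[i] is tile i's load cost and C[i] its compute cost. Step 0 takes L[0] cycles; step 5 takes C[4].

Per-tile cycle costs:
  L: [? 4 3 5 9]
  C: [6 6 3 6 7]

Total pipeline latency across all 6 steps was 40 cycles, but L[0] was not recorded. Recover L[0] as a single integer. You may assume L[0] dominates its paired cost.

L[0] = 7

step 0: dur = L[0]=? = L[0]  (unknown; binding)
step 1: dur = max(L[1]=4, C[0]=6) = 6
step 2: dur = max(L[2]=3, C[1]=6) = 6
step 3: dur = max(L[3]=5, C[2]=3) = 5
step 4: dur = max(L[4]=9, C[3]=6) = 9
step 5: dur = C[4]=7 = 7
sum of known step durations = 33
dur[0] = total - known = 40 - 33 = 7
L[0] is the binding max in step 0, so L[0] = dur[0] = 7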